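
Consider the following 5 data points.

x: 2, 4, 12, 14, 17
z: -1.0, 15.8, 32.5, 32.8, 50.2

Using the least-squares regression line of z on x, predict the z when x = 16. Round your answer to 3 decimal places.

43.942

n = 5, Σx = 49, Σy = 130.3, Σxy = 1763.8, Σx² = 649
Sxx = Σx² − (Σx)²/n = 649 − 480.2 = 168.8
Sxy = Σxy − (Σx)(Σy)/n = 1763.8 − 1276.94 = 486.86
b = Sxy/Sxx = 486.86/168.8 = 2.884242
a = ȳ − b·x̄ = 26.06 − 2.884242·9.8 = -2.205569
ŷ(16) = a + b·16 = -2.205569 + 2.884242·16 = 43.942299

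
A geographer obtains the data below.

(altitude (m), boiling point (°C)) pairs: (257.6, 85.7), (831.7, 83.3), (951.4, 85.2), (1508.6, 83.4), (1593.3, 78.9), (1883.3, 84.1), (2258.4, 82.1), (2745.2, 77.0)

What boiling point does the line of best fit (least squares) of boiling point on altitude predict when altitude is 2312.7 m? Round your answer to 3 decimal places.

80.188

n = 8, Σx = 12029.5, Σy = 659.7, Σxy = 979125.39, Σx² = 22661035.95
Sxx = Σx² − (Σx)²/n = 22661035.95 − 18088608.78125 = 4572427.16875
Sxy = Σxy − (Σx)(Σy)/n = 979125.39 − 991982.64375 = -12857.25375
b = Sxy/Sxx = -12857.25375/4572427.16875 = -0.002812
a = ȳ − b·x̄ = 82.4625 − (-0.002812)·1503.6875 = 86.690734
ŷ(2312.7) = a + b·2312.7 = 86.690734 + (-0.002812)·2312.7 = 80.187630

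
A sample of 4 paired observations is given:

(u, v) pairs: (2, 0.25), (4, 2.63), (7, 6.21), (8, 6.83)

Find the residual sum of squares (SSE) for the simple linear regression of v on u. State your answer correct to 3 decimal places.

0.136

n = 4, Σx = 21, Σy = 15.92, Σxy = 109.13, Σx² = 133, Σy² = 92.1924
Sxx = Σx² − (Σx)²/n = 133 − 110.25 = 22.75
Sxy = Σxy − (Σx)(Σy)/n = 109.13 − 83.58 = 25.55
Syy = Σy² − (Σy)²/n = 92.1924 − 63.3616 = 28.8308
b = Sxy/Sxx = 25.55/22.75 = 1.123077
SSE = Syy − b·Sxy = 28.8308 − 1.123077·25.55 = 0.136185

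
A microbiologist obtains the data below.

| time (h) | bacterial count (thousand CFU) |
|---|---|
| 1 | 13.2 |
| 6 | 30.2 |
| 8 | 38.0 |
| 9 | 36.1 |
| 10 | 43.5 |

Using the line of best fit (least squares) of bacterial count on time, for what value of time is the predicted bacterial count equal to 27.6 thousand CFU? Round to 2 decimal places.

n = 5, Σx = 34, Σy = 161, Σxy = 1258.3, Σx² = 282
Sxx = Σx² − (Σx)²/n = 282 − 231.2 = 50.8
Sxy = Σxy − (Σx)(Σy)/n = 1258.3 − 1094.8 = 163.5
b = Sxy/Sxx = 163.5/50.8 = 3.218504
a = ȳ − b·x̄ = 32.2 − 3.218504·6.8 = 10.314173
Set a + b·x = 27.6: x = (27.6 − 10.314173) / 3.218504 = 5.370765

5.37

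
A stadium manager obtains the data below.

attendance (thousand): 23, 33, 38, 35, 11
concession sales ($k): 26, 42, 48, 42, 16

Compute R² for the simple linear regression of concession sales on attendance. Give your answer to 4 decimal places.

0.9793

n = 5, Σx = 140, Σy = 174, Σxy = 5454, Σx² = 4408, Σy² = 6764
Sxx = Σx² − (Σx)²/n = 4408 − 3920 = 488
Sxy = Σxy − (Σx)(Σy)/n = 5454 − 4872 = 582
Syy = Σy² − (Σy)²/n = 6764 − 6055.2 = 708.8
R² = Sxy²/(Sxx·Syy) = (582)²/(488·708.8) = 0.979270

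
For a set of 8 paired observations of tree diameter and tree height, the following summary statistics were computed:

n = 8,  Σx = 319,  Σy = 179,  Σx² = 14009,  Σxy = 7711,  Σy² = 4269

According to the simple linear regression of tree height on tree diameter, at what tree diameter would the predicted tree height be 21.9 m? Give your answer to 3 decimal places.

Sxx = Σx² − (Σx)²/n = 14009 − 12720.125 = 1288.875
Sxy = Σxy − (Σx)(Σy)/n = 7711 − 7137.625 = 573.375
b = Sxy/Sxx = 573.375/1288.875 = 0.444865
a = ȳ − b·x̄ = 22.375 − 0.444865·39.875 = 4.636020
Set a + b·x = 21.9: x = (21.9 − 4.636020) / 0.444865 = 38.807260

38.807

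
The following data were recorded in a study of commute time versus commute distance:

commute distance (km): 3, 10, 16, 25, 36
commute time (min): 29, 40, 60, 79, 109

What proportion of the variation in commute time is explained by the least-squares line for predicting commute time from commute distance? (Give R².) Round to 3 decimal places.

n = 5, Σx = 90, Σy = 317, Σxy = 7346, Σx² = 2286, Σy² = 24163
Sxx = Σx² − (Σx)²/n = 2286 − 1620 = 666
Sxy = Σxy − (Σx)(Σy)/n = 7346 − 5706 = 1640
Syy = Σy² − (Σy)²/n = 24163 − 20097.8 = 4065.2
R² = Sxy²/(Sxx·Syy) = (1640)²/(666·4065.2) = 0.993417

0.993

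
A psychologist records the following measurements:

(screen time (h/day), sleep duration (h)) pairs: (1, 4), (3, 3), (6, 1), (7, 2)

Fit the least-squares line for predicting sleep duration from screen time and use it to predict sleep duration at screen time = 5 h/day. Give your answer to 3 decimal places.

2.187

n = 4, Σx = 17, Σy = 10, Σxy = 33, Σx² = 95
Sxx = Σx² − (Σx)²/n = 95 − 72.25 = 22.75
Sxy = Σxy − (Σx)(Σy)/n = 33 − 42.5 = -9.5
b = Sxy/Sxx = -9.5/22.75 = -0.417582
a = ȳ − b·x̄ = 2.5 − (-0.417582)·4.25 = 4.274725
ŷ(5) = a + b·5 = 4.274725 + (-0.417582)·5 = 2.186813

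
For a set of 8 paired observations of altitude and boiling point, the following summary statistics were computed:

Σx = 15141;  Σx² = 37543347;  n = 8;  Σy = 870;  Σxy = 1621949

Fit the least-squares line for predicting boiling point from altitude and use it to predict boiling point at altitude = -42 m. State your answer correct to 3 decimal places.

Sxx = Σx² − (Σx)²/n = 37543347 − 28656235.125 = 8887111.875
Sxy = Σxy − (Σx)(Σy)/n = 1621949 − 1646583.75 = -24634.75
b = Sxy/Sxx = -24634.75/8887111.875 = -0.002772
a = ȳ − b·x̄ = 108.75 − (-0.002772)·1892.625 = 113.996287
ŷ(-42) = a + b·-42 = 113.996287 + (-0.002772)·(-42) = 114.112710

114.113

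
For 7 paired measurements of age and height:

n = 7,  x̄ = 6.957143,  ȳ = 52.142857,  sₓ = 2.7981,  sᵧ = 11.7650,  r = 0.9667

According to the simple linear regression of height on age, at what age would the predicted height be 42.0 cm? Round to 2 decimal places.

b = r · sᵧ/sₓ = 0.9667 · 11.765/2.7981 = 4.064624
a = ȳ − b·x̄ = 52.142857 − 4.064624·6.957143 = 23.864684
Set a + b·x = 42.0: x = (42.0 − 23.864684) / 4.064624 = 4.461745

4.46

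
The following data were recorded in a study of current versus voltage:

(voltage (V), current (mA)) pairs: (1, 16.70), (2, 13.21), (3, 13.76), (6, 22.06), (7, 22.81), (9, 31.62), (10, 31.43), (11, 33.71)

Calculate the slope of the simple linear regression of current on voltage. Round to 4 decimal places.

2.0933

n = 8, Σx = 49, Σy = 185.3, Σxy = 1346.12, Σx² = 401
Sxx = Σx² − (Σx)²/n = 401 − 300.125 = 100.875
Sxy = Σxy − (Σx)(Σy)/n = 1346.12 − 1134.9625 = 211.1575
b = Sxy/Sxx = 211.1575/100.875 = 2.093259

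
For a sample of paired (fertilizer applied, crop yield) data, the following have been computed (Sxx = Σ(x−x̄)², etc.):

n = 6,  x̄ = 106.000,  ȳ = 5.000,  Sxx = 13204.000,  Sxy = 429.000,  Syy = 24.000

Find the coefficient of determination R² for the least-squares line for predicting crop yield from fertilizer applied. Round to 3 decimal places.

R² = Sxy²/(Sxx·Syy) = (429)²/(13204·24) = 0.580762

0.581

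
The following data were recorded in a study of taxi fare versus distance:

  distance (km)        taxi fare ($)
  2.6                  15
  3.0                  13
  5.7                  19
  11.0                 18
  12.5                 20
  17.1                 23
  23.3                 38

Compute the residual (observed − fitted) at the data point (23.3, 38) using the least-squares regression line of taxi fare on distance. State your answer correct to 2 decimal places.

n = 7, Σx = 75.2, Σy = 146, Σxy = 1913, Σx² = 1160.8
Sxx = Σx² − (Σx)²/n = 1160.8 − 807.862857 = 352.937143
Sxy = Σxy − (Σx)(Σy)/n = 1913 − 1568.457143 = 344.542857
b = Sxy/Sxx = 344.542857/352.937143 = 0.976216
a = ȳ − b·x̄ = 20.857143 − 0.976216·10.742857 = 10.369795
ŷ(23.3) = 10.369795 + 0.976216·23.3 = 33.115626
residual = y − ŷ = 38 − 33.115626 = 4.884374

4.88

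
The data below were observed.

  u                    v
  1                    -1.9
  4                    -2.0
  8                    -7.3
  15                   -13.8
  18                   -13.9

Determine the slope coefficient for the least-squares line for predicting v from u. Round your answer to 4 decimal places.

n = 5, Σx = 46, Σy = -38.9, Σxy = -525.5, Σx² = 630
Sxx = Σx² − (Σx)²/n = 630 − 423.2 = 206.8
Sxy = Σxy − (Σx)(Σy)/n = -525.5 − (-357.88) = -167.62
b = Sxy/Sxx = -167.62/206.8 = -0.810542

-0.8105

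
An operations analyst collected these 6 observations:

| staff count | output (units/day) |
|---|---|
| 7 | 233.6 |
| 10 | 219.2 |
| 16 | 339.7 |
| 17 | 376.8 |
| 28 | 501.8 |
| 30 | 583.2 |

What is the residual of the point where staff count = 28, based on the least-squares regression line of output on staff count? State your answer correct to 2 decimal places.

n = 6, Σx = 108, Σy = 2254.3, Σxy = 47214.4, Σx² = 2378
Sxx = Σx² − (Σx)²/n = 2378 − 1944 = 434
Sxy = Σxy − (Σx)(Σy)/n = 47214.4 − 40577.4 = 6637
b = Sxy/Sxx = 6637/434 = 15.292627
a = ȳ − b·x̄ = 375.716667 − 15.292627·18 = 100.449386
ŷ(28) = 100.449386 + 15.292627·28 = 528.642934
residual = y − ŷ = 501.8 − 528.642934 = -26.842934

-26.84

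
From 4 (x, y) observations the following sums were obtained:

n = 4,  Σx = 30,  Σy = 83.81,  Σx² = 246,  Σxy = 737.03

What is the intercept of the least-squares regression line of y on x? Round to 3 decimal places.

-17.781

Sxx = Σx² − (Σx)²/n = 246 − 225 = 21
Sxy = Σxy − (Σx)(Σy)/n = 737.03 − 628.575 = 108.455
b = Sxy/Sxx = 108.455/21 = 5.164524
a = ȳ − b·x̄ = 20.9525 − 5.164524·7.5 = -17.781429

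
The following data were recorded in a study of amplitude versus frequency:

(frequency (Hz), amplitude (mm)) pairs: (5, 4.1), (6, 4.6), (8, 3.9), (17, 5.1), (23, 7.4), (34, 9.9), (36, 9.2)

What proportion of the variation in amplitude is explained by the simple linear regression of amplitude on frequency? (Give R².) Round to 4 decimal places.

n = 7, Σx = 129, Σy = 44.2, Σxy = 1004, Σx² = 3395, Σy² = 316.6
Sxx = Σx² − (Σx)²/n = 3395 − 2377.285714 = 1017.714286
Sxy = Σxy − (Σx)(Σy)/n = 1004 − 814.542857 = 189.457143
Syy = Σy² − (Σy)²/n = 316.6 − 279.091429 = 37.508571
R² = Sxy²/(Sxx·Syy) = (189.457143)²/(1017.714286·37.508571) = 0.940298

0.9403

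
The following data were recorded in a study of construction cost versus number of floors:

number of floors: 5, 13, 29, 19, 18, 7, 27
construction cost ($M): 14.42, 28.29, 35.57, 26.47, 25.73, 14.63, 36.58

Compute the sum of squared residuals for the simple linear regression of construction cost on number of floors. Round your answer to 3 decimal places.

n = 7, Σx = 118, Σy = 181.69, Σxy = 3527.54, Σx² = 2498, Σy² = 5188.3125
Sxx = Σx² − (Σx)²/n = 2498 − 1989.142857 = 508.857143
Sxy = Σxy − (Σx)(Σy)/n = 3527.54 − 3062.774286 = 464.765714
Syy = Σy² − (Σy)²/n = 5188.3125 − 4715.893729 = 472.418771
b = Sxy/Sxx = 464.765714/508.857143 = 0.913352
SSE = Syy − b·Sxy = 472.418771 − 0.913352·464.765714 = 47.924054

47.924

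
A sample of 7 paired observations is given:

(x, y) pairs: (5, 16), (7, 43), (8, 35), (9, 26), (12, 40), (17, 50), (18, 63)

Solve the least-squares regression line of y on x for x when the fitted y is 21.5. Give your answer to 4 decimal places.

n = 7, Σx = 76, Σy = 273, Σxy = 3359, Σx² = 976
Sxx = Σx² − (Σx)²/n = 976 − 825.142857 = 150.857143
Sxy = Σxy − (Σx)(Σy)/n = 3359 − 2964 = 395
b = Sxy/Sxx = 395/150.857143 = 2.618371
a = ȳ − b·x̄ = 39 − 2.618371·10.857143 = 10.571970
Set a + b·x = 21.5: x = (21.5 − 10.571970) / 2.618371 = 4.173599

4.1736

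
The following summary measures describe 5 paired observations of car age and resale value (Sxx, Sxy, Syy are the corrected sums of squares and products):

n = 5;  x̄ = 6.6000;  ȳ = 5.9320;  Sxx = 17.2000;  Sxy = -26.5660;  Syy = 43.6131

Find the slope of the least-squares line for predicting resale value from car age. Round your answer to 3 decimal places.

b = Sxy/Sxx = -26.566/17.2 = -1.544535

-1.545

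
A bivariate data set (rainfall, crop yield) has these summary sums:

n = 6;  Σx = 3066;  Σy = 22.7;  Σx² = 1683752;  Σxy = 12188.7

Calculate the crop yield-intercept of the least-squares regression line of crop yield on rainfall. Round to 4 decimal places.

1.2114

Sxx = Σx² − (Σx)²/n = 1683752 − 1566726 = 117026
Sxy = Σxy − (Σx)(Σy)/n = 12188.7 − 11599.7 = 589
b = Sxy/Sxx = 589/117026 = 0.005033
a = ȳ − b·x̄ = 3.783333 − 0.005033·511 = 1.211435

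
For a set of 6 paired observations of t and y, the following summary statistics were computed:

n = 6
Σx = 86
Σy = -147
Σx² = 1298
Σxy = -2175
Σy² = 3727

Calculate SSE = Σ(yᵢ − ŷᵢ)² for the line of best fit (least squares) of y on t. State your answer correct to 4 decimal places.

54.7245

Sxx = Σx² − (Σx)²/n = 1298 − 1232.666667 = 65.333333
Sxy = Σxy − (Σx)(Σy)/n = -2175 − (-2107) = -68
Syy = Σy² − (Σy)²/n = 3727 − 3601.5 = 125.5
b = Sxy/Sxx = -68/65.333333 = -1.040816
SSE = Syy − b·Sxy = 125.5 − (-1.040816)·(-68) = 54.724490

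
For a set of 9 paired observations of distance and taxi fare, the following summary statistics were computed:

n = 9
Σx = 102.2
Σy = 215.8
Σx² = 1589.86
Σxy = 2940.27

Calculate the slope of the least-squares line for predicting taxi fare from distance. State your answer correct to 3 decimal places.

Sxx = Σx² − (Σx)²/n = 1589.86 − 1160.537778 = 429.322222
Sxy = Σxy − (Σx)(Σy)/n = 2940.27 − 2450.528889 = 489.741111
b = Sxy/Sxx = 489.741111/429.322222 = 1.140731

1.141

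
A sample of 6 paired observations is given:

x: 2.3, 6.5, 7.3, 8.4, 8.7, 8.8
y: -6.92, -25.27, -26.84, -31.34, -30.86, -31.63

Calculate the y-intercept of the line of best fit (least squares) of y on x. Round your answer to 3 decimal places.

n = 6, Σx = 42, Σy = -152.86, Σxy = -1186.185, Σx² = 324.52
Sxx = Σx² − (Σx)²/n = 324.52 − 294 = 30.52
Sxy = Σxy − (Σx)(Σy)/n = -1186.185 − (-1070.02) = -116.165
b = Sxy/Sxx = -116.165/30.52 = -3.806193
a = ȳ − b·x̄ = -25.476667 − (-3.806193)·7 = 1.166682

1.167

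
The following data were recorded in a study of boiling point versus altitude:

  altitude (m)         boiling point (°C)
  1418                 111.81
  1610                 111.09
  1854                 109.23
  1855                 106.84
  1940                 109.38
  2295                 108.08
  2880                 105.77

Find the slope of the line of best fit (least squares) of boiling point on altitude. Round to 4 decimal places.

-0.0038

n = 7, Σx = 13852, Σy = 762.2, Σxy = 1502960.5, Σx² = 28806190
Sxx = Σx² − (Σx)²/n = 28806190 − 27411129.142857 = 1395060.857143
Sxy = Σxy − (Σx)(Σy)/n = 1502960.5 − 1508284.914286 = -5324.414286
b = Sxy/Sxx = -5324.414286/1395060.857143 = -0.003817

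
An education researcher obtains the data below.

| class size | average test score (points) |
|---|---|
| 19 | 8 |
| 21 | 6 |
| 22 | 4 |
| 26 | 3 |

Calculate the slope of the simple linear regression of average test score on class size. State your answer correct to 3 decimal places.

n = 4, Σx = 88, Σy = 21, Σxy = 444, Σx² = 1962
Sxx = Σx² − (Σx)²/n = 1962 − 1936 = 26
Sxy = Σxy − (Σx)(Σy)/n = 444 − 462 = -18
b = Sxy/Sxx = -18/26 = -0.692308

-0.692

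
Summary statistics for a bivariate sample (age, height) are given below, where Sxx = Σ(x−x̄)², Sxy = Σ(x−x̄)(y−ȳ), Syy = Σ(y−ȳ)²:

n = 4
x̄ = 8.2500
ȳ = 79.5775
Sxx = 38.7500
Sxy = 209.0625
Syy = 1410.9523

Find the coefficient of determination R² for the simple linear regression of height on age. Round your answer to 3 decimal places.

R² = Sxy²/(Sxx·Syy) = (209.0625)²/(38.75·1410.9523) = 0.799408

0.799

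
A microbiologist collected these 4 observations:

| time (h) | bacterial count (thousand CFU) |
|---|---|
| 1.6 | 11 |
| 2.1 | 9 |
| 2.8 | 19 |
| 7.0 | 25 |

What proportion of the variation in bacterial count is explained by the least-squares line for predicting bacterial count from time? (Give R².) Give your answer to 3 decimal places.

0.793

n = 4, Σx = 13.5, Σy = 64, Σxy = 264.7, Σx² = 63.81, Σy² = 1188
Sxx = Σx² − (Σx)²/n = 63.81 − 45.5625 = 18.2475
Sxy = Σxy − (Σx)(Σy)/n = 264.7 − 216 = 48.7
Syy = Σy² − (Σy)²/n = 1188 − 1024 = 164
R² = Sxy²/(Sxx·Syy) = (48.7)²/(18.2475·164) = 0.792521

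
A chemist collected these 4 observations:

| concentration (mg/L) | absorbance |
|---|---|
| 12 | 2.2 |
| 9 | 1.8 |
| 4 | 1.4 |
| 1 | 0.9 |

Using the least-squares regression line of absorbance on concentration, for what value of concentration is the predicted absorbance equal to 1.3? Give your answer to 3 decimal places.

4.037

n = 4, Σx = 26, Σy = 6.3, Σxy = 49.1, Σx² = 242
Sxx = Σx² − (Σx)²/n = 242 − 169 = 73
Sxy = Σxy − (Σx)(Σy)/n = 49.1 − 40.95 = 8.15
b = Sxy/Sxx = 8.15/73 = 0.111644
a = ȳ − b·x̄ = 1.575 − 0.111644·6.5 = 0.849315
Set a + b·x = 1.3: x = (1.3 − 0.849315) / 0.111644 = 4.036810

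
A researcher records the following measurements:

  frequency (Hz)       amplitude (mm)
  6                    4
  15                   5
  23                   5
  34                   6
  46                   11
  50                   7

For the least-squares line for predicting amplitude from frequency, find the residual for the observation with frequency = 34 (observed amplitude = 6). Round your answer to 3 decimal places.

-0.901

n = 6, Σx = 174, Σy = 38, Σxy = 1274, Σx² = 6562
Sxx = Σx² − (Σx)²/n = 6562 − 5046 = 1516
Sxy = Σxy − (Σx)(Σy)/n = 1274 − 1102 = 172
b = Sxy/Sxx = 172/1516 = 0.113456
a = ȳ − b·x̄ = 6.333333 − 0.113456·29 = 3.043096
ŷ(34) = 3.043096 + 0.113456·34 = 6.900616
residual = y − ŷ = 6 − 6.900616 = -0.900616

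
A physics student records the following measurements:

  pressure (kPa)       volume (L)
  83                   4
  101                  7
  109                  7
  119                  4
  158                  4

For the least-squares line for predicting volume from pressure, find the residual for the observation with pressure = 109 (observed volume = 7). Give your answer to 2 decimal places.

1.71

n = 5, Σx = 570, Σy = 26, Σxy = 2910, Σx² = 68096
Sxx = Σx² − (Σx)²/n = 68096 − 64980 = 3116
Sxy = Σxy − (Σx)(Σy)/n = 2910 − 2964 = -54
b = Sxy/Sxx = -54/3116 = -0.017330
a = ȳ − b·x̄ = 5.2 − (-0.017330)·114 = 7.175610
ŷ(109) = 7.175610 + (-0.017330)·109 = 5.286650
residual = y − ŷ = 7 − 5.286650 = 1.713350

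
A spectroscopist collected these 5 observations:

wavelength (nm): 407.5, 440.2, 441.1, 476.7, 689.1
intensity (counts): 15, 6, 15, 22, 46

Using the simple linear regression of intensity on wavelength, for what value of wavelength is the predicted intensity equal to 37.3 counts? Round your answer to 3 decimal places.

621.617

n = 5, Σx = 2454.6, Σy = 104, Σxy = 57556.2, Σx² = 1256503.2
Sxx = Σx² − (Σx)²/n = 1256503.2 − 1205012.232 = 51490.968
Sxy = Σxy − (Σx)(Σy)/n = 57556.2 − 51055.68 = 6500.52
b = Sxy/Sxx = 6500.52/51490.968 = 0.126246
a = ȳ − b·x̄ = 20.8 − 0.126246·490.92 = -41.176603
Set a + b·x = 37.3: x = (37.3 − (-41.176603)) / 0.126246 = 621.617386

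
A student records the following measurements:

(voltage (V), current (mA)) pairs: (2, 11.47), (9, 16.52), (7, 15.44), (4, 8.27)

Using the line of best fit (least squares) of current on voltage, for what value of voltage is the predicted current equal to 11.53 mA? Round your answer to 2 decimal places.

n = 4, Σx = 22, Σy = 51.7, Σxy = 312.78, Σx² = 150
Sxx = Σx² − (Σx)²/n = 150 − 121 = 29
Sxy = Σxy − (Σx)(Σy)/n = 312.78 − 284.35 = 28.43
b = Sxy/Sxx = 28.43/29 = 0.980345
a = ȳ − b·x̄ = 12.925 − 0.980345·5.5 = 7.533103
Set a + b·x = 11.53: x = (11.53 − 7.533103) / 0.980345 = 4.077031

4.08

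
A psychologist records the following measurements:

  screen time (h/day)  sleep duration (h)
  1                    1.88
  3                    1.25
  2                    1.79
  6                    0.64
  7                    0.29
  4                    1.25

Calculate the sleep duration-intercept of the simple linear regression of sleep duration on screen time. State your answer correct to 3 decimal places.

2.203

n = 6, Σx = 23, Σy = 7.1, Σxy = 20.08, Σx² = 115
Sxx = Σx² − (Σx)²/n = 115 − 88.166667 = 26.833333
Sxy = Σxy − (Σx)(Σy)/n = 20.08 − 27.216667 = -7.136667
b = Sxy/Sxx = -7.136667/26.833333 = -0.265963
a = ȳ − b·x̄ = 1.183333 − (-0.265963)·3.833333 = 2.202857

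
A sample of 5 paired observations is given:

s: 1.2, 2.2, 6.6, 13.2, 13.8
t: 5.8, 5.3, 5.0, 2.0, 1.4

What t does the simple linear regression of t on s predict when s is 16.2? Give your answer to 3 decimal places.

0.963

n = 5, Σx = 37, Σy = 19.5, Σxy = 97.34, Σx² = 414.52
Sxx = Σx² − (Σx)²/n = 414.52 − 273.8 = 140.72
Sxy = Σxy − (Σx)(Σy)/n = 97.34 − 144.3 = -46.96
b = Sxy/Sxx = -46.96/140.72 = -0.333712
a = ȳ − b·x̄ = 3.9 − (-0.333712)·7.4 = 6.369471
ŷ(16.2) = a + b·16.2 = 6.369471 + (-0.333712)·16.2 = 0.963331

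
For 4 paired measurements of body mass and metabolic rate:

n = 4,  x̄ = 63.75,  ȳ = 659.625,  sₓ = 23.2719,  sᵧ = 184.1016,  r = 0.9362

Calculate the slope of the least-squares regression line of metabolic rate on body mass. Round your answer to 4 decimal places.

7.4062

b = r · sᵧ/sₓ = 0.9362 · 184.1016/23.2719 = 7.406182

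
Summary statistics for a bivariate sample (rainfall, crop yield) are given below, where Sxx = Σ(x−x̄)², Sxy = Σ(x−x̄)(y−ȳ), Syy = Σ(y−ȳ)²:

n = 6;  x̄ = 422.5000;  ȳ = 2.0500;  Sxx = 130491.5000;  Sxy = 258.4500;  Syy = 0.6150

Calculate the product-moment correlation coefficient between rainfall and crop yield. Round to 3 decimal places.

0.912

r = Sxy/√(Sxx·Syy) = 258.45/√(80252.2725) = 258.45/283.288320 = 0.912321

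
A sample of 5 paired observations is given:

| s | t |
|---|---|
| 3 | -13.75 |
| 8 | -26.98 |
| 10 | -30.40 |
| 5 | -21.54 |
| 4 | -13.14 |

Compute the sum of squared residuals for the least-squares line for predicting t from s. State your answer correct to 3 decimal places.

n = 5, Σx = 30, Σy = -105.81, Σxy = -721.35, Σx² = 214, Σy² = 2477.7741
Sxx = Σx² − (Σx)²/n = 214 − 180 = 34
Sxy = Σxy − (Σx)(Σy)/n = -721.35 − (-634.86) = -86.49
Syy = Σy² − (Σy)²/n = 2477.7741 − 2239.15122 = 238.62288
b = Sxy/Sxx = -86.49/34 = -2.543824
SSE = Syy − b·Sxy = 238.62288 − (-2.543824)·(-86.49) = 18.607583

18.608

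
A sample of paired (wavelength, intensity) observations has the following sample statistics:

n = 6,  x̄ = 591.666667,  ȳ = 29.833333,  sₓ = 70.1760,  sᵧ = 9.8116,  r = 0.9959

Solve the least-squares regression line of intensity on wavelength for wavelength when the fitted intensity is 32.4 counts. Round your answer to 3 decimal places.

610.100

b = r · sᵧ/sₓ = 0.9959 · 9.8116/70.176 = 0.139241
a = ȳ − b·x̄ = 29.833333 − 0.139241·591.666667 = -52.550892
Set a + b·x = 32.4: x = (32.4 − (-52.550892)) / 0.139241 = 610.099945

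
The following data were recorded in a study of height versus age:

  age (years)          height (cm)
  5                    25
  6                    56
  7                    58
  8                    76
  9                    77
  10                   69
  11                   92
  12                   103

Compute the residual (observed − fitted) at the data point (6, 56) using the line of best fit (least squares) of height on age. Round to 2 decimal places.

9.12

n = 8, Σx = 68, Σy = 556, Σxy = 5106, Σx² = 620
Sxx = Σx² − (Σx)²/n = 620 − 578 = 42
Sxy = Σxy − (Σx)(Σy)/n = 5106 − 4726 = 380
b = Sxy/Sxx = 380/42 = 9.047619
a = ȳ − b·x̄ = 69.5 − 9.047619·8.5 = -7.404762
ŷ(6) = -7.404762 + 9.047619·6 = 46.880952
residual = y − ŷ = 56 − 46.880952 = 9.119048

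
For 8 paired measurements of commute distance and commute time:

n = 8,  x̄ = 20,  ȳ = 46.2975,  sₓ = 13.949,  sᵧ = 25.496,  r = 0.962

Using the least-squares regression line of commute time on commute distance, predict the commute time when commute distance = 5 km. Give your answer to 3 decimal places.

b = r · sᵧ/sₓ = 0.962 · 25.496/13.949 = 1.758345
a = ȳ − b·x̄ = 46.2975 − 1.758345·20 = 11.130603
ŷ(5) = a + b·5 = 11.130603 + 1.758345·5 = 19.922328

19.922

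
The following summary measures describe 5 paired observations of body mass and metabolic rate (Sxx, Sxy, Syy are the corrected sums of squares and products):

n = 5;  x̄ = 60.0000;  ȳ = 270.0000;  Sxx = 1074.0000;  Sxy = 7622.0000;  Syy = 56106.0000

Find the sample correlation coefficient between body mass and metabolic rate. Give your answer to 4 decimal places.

0.9819

r = Sxy/√(Sxx·Syy) = 7622/√(60257844) = 7622/7762.592608 = 0.981888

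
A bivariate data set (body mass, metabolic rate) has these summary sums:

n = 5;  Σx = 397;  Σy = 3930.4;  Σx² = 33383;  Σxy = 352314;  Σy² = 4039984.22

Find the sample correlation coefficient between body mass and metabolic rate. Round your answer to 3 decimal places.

0.957

Sxx = Σx² − (Σx)²/n = 33383 − 31521.8 = 1861.2
Sxy = Σxy − (Σx)(Σy)/n = 352314 − 312073.76 = 40240.24
Syy = Σy² − (Σy)²/n = 4039984.22 − 3089608.832 = 950375.388
r = Sxy/√(Sxx·Syy) = 40240.24/√(1768838672.1456) = 40240.24/42057.563792 = 0.956790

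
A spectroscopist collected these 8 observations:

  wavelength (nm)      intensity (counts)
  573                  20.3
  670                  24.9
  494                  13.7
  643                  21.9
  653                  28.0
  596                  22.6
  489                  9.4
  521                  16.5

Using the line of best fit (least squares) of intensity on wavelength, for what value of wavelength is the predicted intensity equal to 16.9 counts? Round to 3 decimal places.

n = 8, Σx = 4639, Σy = 157.3, Σxy = 94111.1, Σx² = 2726901
Sxx = Σx² − (Σx)²/n = 2726901 − 2690040.125 = 36860.875
Sxy = Σxy − (Σx)(Σy)/n = 94111.1 − 91214.3375 = 2896.7625
b = Sxy/Sxx = 2896.7625/36860.875 = 0.078586
a = ȳ − b·x̄ = 19.6625 − 0.078586·579.875 = -25.907773
Set a + b·x = 16.9: x = (16.9 − (-25.907773)) / 0.078586 = 544.722595

544.723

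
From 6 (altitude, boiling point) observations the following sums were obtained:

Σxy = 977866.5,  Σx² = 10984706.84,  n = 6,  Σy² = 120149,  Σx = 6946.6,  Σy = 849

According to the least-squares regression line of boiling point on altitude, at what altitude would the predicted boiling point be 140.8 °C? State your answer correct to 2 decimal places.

1563.39

Sxx = Σx² − (Σx)²/n = 10984706.84 − 8042541.926667 = 2942164.913333
Sxy = Σxy − (Σx)(Σy)/n = 977866.5 − 982943.9 = -5077.4
b = Sxy/Sxx = -5077.4/2942164.913333 = -0.001726
a = ȳ − b·x̄ = 141.5 − (-0.001726)·1157.766667 = 143.498000
Set a + b·x = 140.8: x = (140.8 − 143.498000) / (-0.001726) = 1563.390695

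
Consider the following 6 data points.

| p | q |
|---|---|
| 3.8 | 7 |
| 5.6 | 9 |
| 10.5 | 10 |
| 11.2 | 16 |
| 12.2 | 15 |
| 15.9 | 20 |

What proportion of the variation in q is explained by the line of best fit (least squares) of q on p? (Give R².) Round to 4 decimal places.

0.8631

n = 6, Σx = 59.2, Σy = 77, Σxy = 862.2, Σx² = 683.14, Σy² = 1111
Sxx = Σx² − (Σx)²/n = 683.14 − 584.106667 = 99.033333
Sxy = Σxy − (Σx)(Σy)/n = 862.2 − 759.733333 = 102.466667
Syy = Σy² − (Σy)²/n = 1111 − 988.166667 = 122.833333
R² = Sxy²/(Sxx·Syy) = (102.466667)²/(99.033333·122.833333) = 0.863113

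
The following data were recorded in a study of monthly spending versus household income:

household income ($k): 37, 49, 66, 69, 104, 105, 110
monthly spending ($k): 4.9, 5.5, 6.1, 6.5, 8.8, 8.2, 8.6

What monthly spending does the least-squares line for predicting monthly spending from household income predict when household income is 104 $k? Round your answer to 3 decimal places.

8.371

n = 7, Σx = 540, Σy = 48.6, Σxy = 4024.1, Σx² = 46828
Sxx = Σx² − (Σx)²/n = 46828 − 41657.142857 = 5170.857143
Sxy = Σxy − (Σx)(Σy)/n = 4024.1 − 3749.142857 = 274.957143
b = Sxy/Sxx = 274.957143/5170.857143 = 0.053174
a = ȳ − b·x̄ = 6.942857 − 0.053174·77.142857 = 2.840833
ŷ(104) = a + b·104 = 2.840833 + 0.053174·104 = 8.370969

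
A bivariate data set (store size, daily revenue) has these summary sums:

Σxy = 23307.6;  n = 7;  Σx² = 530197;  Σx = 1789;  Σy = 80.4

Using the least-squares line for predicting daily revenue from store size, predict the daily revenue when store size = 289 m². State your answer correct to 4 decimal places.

12.7498

Sxx = Σx² − (Σx)²/n = 530197 − 457217.285714 = 72979.714286
Sxy = Σxy − (Σx)(Σy)/n = 23307.6 − 20547.942857 = 2759.657143
b = Sxy/Sxx = 2759.657143/72979.714286 = 0.037814
a = ȳ − b·x̄ = 11.485714 − 0.037814·255.571429 = 1.821528
ŷ(289) = a + b·289 = 1.821528 + 0.037814·289 = 12.749783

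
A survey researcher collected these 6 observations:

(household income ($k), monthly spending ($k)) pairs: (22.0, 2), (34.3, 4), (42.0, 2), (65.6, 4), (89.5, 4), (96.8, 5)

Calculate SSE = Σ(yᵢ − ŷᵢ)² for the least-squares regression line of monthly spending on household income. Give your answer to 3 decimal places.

n = 6, Σx = 350.2, Σy = 21, Σxy = 1369.6, Σx² = 25108.34, Σy² = 81
Sxx = Σx² − (Σx)²/n = 25108.34 − 20440.006667 = 4668.333333
Sxy = Σxy − (Σx)(Σy)/n = 1369.6 − 1225.7 = 143.9
Syy = Σy² − (Σy)²/n = 81 − 73.5 = 7.5
b = Sxy/Sxx = 143.9/4668.333333 = 0.030825
SSE = Syy − b·Sxy = 7.5 − 0.030825·143.9 = 3.064325

3.064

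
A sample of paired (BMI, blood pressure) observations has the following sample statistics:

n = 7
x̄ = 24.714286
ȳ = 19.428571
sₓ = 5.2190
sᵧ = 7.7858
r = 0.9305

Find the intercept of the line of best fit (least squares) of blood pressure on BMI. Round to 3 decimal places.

-14.878

b = r · sᵧ/sₓ = 0.9305 · 7.7858/5.219 = 1.388137
a = ȳ − b·x̄ = 19.428571 − 1.388137·24.714286 = -14.878243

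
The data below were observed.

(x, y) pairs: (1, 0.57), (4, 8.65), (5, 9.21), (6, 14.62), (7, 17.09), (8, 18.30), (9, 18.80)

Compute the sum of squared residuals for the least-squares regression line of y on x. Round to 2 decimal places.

n = 7, Σx = 40, Σy = 87.24, Σxy = 604.17, Σx² = 272, Σy² = 1354.114
Sxx = Σx² − (Σx)²/n = 272 − 228.571429 = 43.428571
Sxy = Σxy − (Σx)(Σy)/n = 604.17 − 498.514286 = 105.655714
Syy = Σy² − (Σy)²/n = 1354.114 − 1087.259657 = 266.854343
b = Sxy/Sxx = 105.655714/43.428571 = 2.432862
SSE = Syy − b·Sxy = 266.854343 − 2.432862·105.655714 = 9.808587

9.81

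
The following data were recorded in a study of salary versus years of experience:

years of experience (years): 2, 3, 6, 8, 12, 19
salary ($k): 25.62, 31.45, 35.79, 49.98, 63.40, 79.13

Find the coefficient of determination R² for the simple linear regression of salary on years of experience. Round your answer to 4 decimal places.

0.9729

n = 6, Σx = 50, Σy = 285.37, Σxy = 3024.44, Σx² = 618, Σy² = 15705.5283
Sxx = Σx² − (Σx)²/n = 618 − 416.666667 = 201.333333
Sxy = Σxy − (Σx)(Σy)/n = 3024.44 − 2378.083333 = 646.356667
Syy = Σy² − (Σy)²/n = 15705.5283 − 13572.672817 = 2132.855483
R² = Sxy²/(Sxx·Syy) = (646.356667)²/(201.333333·2132.855483) = 0.972898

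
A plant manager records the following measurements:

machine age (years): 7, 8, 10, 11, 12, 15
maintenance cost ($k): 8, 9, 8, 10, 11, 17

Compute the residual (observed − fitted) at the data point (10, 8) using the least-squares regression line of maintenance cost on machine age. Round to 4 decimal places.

n = 6, Σx = 63, Σy = 63, Σxy = 705, Σx² = 703
Sxx = Σx² − (Σx)²/n = 703 − 661.5 = 41.5
Sxy = Σxy − (Σx)(Σy)/n = 705 − 661.5 = 43.5
b = Sxy/Sxx = 43.5/41.5 = 1.048193
a = ȳ − b·x̄ = 10.5 − 1.048193·10.5 = -0.506024
ŷ(10) = -0.506024 + 1.048193·10 = 9.975904
residual = y − ŷ = 8 − 9.975904 = -1.975904

-1.9759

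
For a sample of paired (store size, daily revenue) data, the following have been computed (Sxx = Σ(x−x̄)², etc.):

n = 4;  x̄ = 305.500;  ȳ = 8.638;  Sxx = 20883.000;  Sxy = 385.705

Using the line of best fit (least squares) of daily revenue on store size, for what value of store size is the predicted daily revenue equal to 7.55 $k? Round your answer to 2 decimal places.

b = Sxy/Sxx = 385.705/20883 = 0.018470
a = ȳ − b·x̄ = 8.638 − 0.018470·305.5 = 2.995474
Set a + b·x = 7.55: x = (7.55 − 2.995474) / 0.018470 = 246.593053

246.59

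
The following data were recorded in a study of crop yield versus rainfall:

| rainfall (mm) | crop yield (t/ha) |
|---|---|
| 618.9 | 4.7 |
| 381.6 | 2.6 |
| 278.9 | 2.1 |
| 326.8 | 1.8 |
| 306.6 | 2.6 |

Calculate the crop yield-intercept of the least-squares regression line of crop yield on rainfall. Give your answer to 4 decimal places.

n = 5, Σx = 1912.8, Σy = 13.8, Σxy = 5872.08, Σx² = 807242.78
Sxx = Σx² − (Σx)²/n = 807242.78 − 731760.768 = 75482.012
Sxy = Σxy − (Σx)(Σy)/n = 5872.08 − 5279.328 = 592.752
b = Sxy/Sxx = 592.752/75482.012 = 0.007853
a = ȳ − b·x̄ = 2.76 − 0.007853·382.56 = -0.244202

-0.2442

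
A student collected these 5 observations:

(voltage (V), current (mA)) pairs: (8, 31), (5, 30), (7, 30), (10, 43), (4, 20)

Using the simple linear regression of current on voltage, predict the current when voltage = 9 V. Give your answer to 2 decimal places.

n = 5, Σx = 34, Σy = 154, Σxy = 1118, Σx² = 254
Sxx = Σx² − (Σx)²/n = 254 − 231.2 = 22.8
Sxy = Σxy − (Σx)(Σy)/n = 1118 − 1047.2 = 70.8
b = Sxy/Sxx = 70.8/22.8 = 3.105263
a = ȳ − b·x̄ = 30.8 − 3.105263·6.8 = 9.684211
ŷ(9) = a + b·9 = 9.684211 + 3.105263·9 = 37.631579

37.63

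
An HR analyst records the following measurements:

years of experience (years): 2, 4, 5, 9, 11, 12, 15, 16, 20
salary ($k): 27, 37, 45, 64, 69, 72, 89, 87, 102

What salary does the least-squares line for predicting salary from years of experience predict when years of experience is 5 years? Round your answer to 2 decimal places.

n = 9, Σx = 94, Σy = 592, Σxy = 7393, Σx² = 1272
Sxx = Σx² − (Σx)²/n = 1272 − 981.777778 = 290.222222
Sxy = Σxy − (Σx)(Σy)/n = 7393 − 6183.111111 = 1209.888889
b = Sxy/Sxx = 1209.888889/290.222222 = 4.168836
a = ȳ − b·x̄ = 65.777778 − 4.168836·10.444444 = 22.236600
ŷ(5) = a + b·5 = 22.236600 + 4.168836·5 = 43.080781

43.08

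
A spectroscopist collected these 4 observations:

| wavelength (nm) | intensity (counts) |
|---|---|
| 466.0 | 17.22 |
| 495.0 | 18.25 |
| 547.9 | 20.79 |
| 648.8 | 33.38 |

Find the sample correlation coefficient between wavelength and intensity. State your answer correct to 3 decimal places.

n = 4, Σx = 2157.7, Σy = 89.64, Σxy = 50106.055, Σx² = 1183316.85, Σy² = 2176.0394
Sxx = Σx² − (Σx)²/n = 1183316.85 − 1163917.3225 = 19399.5275
Sxy = Σxy − (Σx)(Σy)/n = 50106.055 − 48354.057 = 1751.998
Syy = Σy² − (Σy)²/n = 2176.0394 − 2008.8324 = 167.207
r = Sxy/√(Sxx·Syy) = 1751.998/√(3243736.794693) = 1751.998/1801.037699 = 0.972771

0.973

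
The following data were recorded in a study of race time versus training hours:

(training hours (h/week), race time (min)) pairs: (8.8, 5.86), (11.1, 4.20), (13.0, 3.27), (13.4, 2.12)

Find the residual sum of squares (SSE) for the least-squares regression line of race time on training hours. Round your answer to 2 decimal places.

0.37

n = 4, Σx = 46.3, Σy = 15.45, Σxy = 169.106, Σx² = 549.21, Σy² = 67.1669
Sxx = Σx² − (Σx)²/n = 549.21 − 535.9225 = 13.2875
Sxy = Σxy − (Σx)(Σy)/n = 169.106 − 178.83375 = -9.72775
Syy = Σy² − (Σy)²/n = 67.1669 − 59.675625 = 7.491275
b = Sxy/Sxx = -9.72775/13.2875 = -0.732098
SSE = Syy − b·Sxy = 7.491275 − (-0.732098)·(-9.72775) = 0.369610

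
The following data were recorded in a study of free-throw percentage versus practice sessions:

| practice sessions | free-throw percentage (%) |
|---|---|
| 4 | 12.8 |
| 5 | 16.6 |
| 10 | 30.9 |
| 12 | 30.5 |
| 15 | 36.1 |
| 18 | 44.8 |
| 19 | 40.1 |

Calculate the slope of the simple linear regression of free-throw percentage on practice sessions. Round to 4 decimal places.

1.9333

n = 7, Σx = 83, Σy = 211.8, Σxy = 2919, Σx² = 1195
Sxx = Σx² − (Σx)²/n = 1195 − 984.142857 = 210.857143
Sxy = Σxy − (Σx)(Σy)/n = 2919 − 2511.342857 = 407.657143
b = Sxy/Sxx = 407.657143/210.857143 = 1.933333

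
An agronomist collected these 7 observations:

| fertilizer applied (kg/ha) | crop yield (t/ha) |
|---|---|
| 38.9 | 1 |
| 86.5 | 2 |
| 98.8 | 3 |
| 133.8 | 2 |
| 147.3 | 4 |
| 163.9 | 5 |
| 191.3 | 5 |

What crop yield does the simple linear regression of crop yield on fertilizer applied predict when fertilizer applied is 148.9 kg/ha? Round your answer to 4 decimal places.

3.8501

n = 7, Σx = 860.5, Σy = 22, Σxy = 3141.1, Σx² = 121815.53
Sxx = Σx² − (Σx)²/n = 121815.53 − 105780.035714 = 16035.494286
Sxy = Σxy − (Σx)(Σy)/n = 3141.1 − 2704.428571 = 436.671429
b = Sxy/Sxx = 436.671429/16035.494286 = 0.027232
a = ȳ − b·x̄ = 3.142857 − 0.027232·122.928571 = -0.204679
ŷ(148.9) = a + b·148.9 = -0.204679 + 0.027232·148.9 = 3.850100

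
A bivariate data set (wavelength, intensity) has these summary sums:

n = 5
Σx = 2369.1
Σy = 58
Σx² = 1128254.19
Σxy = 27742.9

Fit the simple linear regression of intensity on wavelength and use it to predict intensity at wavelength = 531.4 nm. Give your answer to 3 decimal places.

14.227

Sxx = Σx² − (Σx)²/n = 1128254.19 − 1122526.962 = 5727.228
Sxy = Σxy − (Σx)(Σy)/n = 27742.9 − 27481.56 = 261.34
b = Sxy/Sxx = 261.34/5727.228 = 0.045631
a = ȳ − b·x̄ = 11.6 − 0.045631·473.82 = -10.020951
ŷ(531.4) = a + b·531.4 = -10.020951 + 0.045631·531.4 = 14.227442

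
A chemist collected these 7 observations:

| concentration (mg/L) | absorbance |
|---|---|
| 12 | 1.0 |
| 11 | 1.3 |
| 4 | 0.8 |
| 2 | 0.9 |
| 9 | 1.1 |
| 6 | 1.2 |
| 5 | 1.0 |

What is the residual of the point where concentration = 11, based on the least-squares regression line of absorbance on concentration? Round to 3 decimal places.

n = 7, Σx = 49, Σy = 7.3, Σxy = 53.4, Σx² = 427
Sxx = Σx² − (Σx)²/n = 427 − 343 = 84
Sxy = Σxy − (Σx)(Σy)/n = 53.4 − 51.1 = 2.3
b = Sxy/Sxx = 2.3/84 = 0.027381
a = ȳ − b·x̄ = 1.042857 − 0.027381·7 = 0.851190
ŷ(11) = 0.851190 + 0.027381·11 = 1.152381
residual = y − ŷ = 1.3 − 1.152381 = 0.147619

0.148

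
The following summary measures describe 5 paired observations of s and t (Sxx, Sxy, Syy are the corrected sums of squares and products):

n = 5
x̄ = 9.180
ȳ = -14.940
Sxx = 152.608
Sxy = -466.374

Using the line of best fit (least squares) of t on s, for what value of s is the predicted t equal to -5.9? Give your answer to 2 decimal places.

b = Sxy/Sxx = -466.374/152.608 = -3.056026
a = ȳ − b·x̄ = -14.94 − (-3.056026)·9.18 = 13.114318
Set a + b·x = -5.9: x = (-5.9 − 13.114318) / (-3.056026) = 6.221910

6.22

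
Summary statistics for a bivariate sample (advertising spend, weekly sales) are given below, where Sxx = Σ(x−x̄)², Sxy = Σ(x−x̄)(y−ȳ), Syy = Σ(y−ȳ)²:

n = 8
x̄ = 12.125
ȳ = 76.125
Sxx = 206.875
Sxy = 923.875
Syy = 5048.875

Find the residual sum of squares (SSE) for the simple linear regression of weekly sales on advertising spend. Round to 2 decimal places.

922.98

b = Sxy/Sxx = 923.875/206.875 = 4.465861
SSE = Syy − b·Sxy = 5048.875 − 4.465861·923.875 = 922.977644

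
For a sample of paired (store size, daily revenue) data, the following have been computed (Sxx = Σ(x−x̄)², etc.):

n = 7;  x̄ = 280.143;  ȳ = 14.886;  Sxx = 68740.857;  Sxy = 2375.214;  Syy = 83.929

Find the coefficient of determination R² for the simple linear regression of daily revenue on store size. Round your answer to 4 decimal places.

R² = Sxy²/(Sxx·Syy) = (2375.214)²/(68740.857·83.929) = 0.977864

0.9779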